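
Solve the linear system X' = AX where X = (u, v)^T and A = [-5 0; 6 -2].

u(t) = C_2e^(-5t), v(t) = C_1e^(-2t) - 2C_2e^(-5t)

Coefficient matrix A = [[-5, 0], [6, -2]].
Characteristic polynomial det(A - λI) = λ^2 + 7λ + 10 = 0.
Eigenvalues λ = -2, -5.
For λ=-2: (A-λI) row 1 is [-3, 0], so an eigenvector is (0, 1).
For λ=-5: (A-λI) row 2 is [6, 3], so an eigenvector is (1, -2).
General solution: C_1e^(-2t)(0,1) + C_2e^(-5t)(1,-2).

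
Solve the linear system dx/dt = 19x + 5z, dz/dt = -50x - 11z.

Coefficient matrix A = [[19, 5], [-50, -11]].
Characteristic polynomial det(A - λI) = λ^2 - 8λ + 41 = 0.
Eigenvalues λ = 4 ± 5i (complex conjugate pair).
For λ=4+5i: an eigenvector is (1,-3) - i(0,-1) = (1, -3 + i).
A real fundamental pair from Re and Im of e^((4+5i)t)v: X_1 = e^(4t)(cos(5t)·(1,-3) + sin(5t)·(0,-1)), X_2 = e^(4t)(sin(5t)·(1,-3) - cos(5t)·(0,-1)).
General solution: c_1X_1 + c_2X_2.

x(t) = c_1e^(4t)cos(5t) + c_2e^(4t)sin(5t), z(t) = -c_1e^(4t)sin(5t) - 3c_1e^(4t)cos(5t) - 3c_2e^(4t)sin(5t) + c_2e^(4t)cos(5t)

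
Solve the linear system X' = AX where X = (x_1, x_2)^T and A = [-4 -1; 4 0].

x_1(t) = K_1e^(-2t) + K_2te^(-2t) + K_2e^(-2t), x_2(t) = -2K_1e^(-2t) - 2K_2te^(-2t) - 3K_2e^(-2t)

Coefficient matrix A = [[-4, -1], [4, 0]].
Characteristic polynomial det(A - λI) = λ^2 + 4λ + 4 = 0.
Single eigenvalue λ = -2 with algebraic multiplicity 2.
Eigenvector v = (1,-2); generalized eigenvector w with (A-λI)w=v is (1,-3).
General solution: e^(-2t)[K_1·v + K_2·(t·v + w)].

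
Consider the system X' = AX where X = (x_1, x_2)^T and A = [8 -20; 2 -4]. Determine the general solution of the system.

x_1(t) = 3K_1e^(2t)sin(2t) + K_1e^(2t)cos(2t) + K_2e^(2t)sin(2t) - 3K_2e^(2t)cos(2t), x_2(t) = K_1e^(2t)sin(2t) - K_2e^(2t)cos(2t)

Coefficient matrix A = [[8, -20], [2, -4]].
Characteristic polynomial det(A - λI) = λ^2 - 4λ + 8 = 0.
Eigenvalues λ = 2 ± 2i (complex conjugate pair).
For λ=2+2i: an eigenvector is (1,0) - i(3,1) = (1 - 3i, 0 - i).
A real fundamental pair from Re and Im of e^((2+2i)t)v: X_1 = e^(2t)(cos(2t)·(1,0) + sin(2t)·(3,1)), X_2 = e^(2t)(sin(2t)·(1,0) - cos(2t)·(3,1)).
General solution: K_1X_1 + K_2X_2.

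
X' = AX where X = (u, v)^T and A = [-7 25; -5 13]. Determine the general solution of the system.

u(t) = K_1e^(3t)sin(5t) + 2K_1e^(3t)cos(5t) + 2K_2e^(3t)sin(5t) - K_2e^(3t)cos(5t), v(t) = K_1e^(3t)cos(5t) + K_2e^(3t)sin(5t)

Coefficient matrix A = [[-7, 25], [-5, 13]].
Characteristic polynomial det(A - λI) = λ^2 - 6λ + 34 = 0.
Eigenvalues λ = 3 ± 5i (complex conjugate pair).
For λ=3+5i: an eigenvector is (2,1) - i(1,0) = (2 - i, 1).
A real fundamental pair from Re and Im of e^((3+5i)t)v: X_1 = e^(3t)(cos(5t)·(2,1) + sin(5t)·(1,0)), X_2 = e^(3t)(sin(5t)·(2,1) - cos(5t)·(1,0)).
General solution: K_1X_1 + K_2X_2.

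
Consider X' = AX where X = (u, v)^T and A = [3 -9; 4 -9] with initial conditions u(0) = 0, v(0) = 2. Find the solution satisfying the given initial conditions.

Coefficient matrix A = [[3, -9], [4, -9]].
Characteristic polynomial det(A - λI) = λ^2 + 6λ + 9 = 0.
Single eigenvalue λ = -3 with algebraic multiplicity 2.
Eigenvector v = (3,2); generalized eigenvector w with (A-λI)w=v is (-1,-1).
General solution: e^(-3t)[c_1·v + c_2·(t·v + w)].
Applying u(0)=0, v(0)=2 gives c_1=-2, c_2=-6.

u(t) = -18te^(-3t), v(t) = -12te^(-3t) + 2e^(-3t)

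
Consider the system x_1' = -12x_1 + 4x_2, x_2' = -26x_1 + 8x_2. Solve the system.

Coefficient matrix A = [[-12, 4], [-26, 8]].
Characteristic polynomial det(A - λI) = λ^2 + 4λ + 8 = 0.
Eigenvalues λ = -2 ± 2i (complex conjugate pair).
For λ=-2+2i: an eigenvector is (1,2) - i(-1,-3) = (1 + i, 2 + 3i).
A real fundamental pair from Re and Im of e^((-2+2i)t)v: X_1 = e^(-2t)(cos(2t)·(1,2) + sin(2t)·(-1,-3)), X_2 = e^(-2t)(sin(2t)·(1,2) - cos(2t)·(-1,-3)).
General solution: c_1X_1 + c_2X_2.

x_1(t) = -c_1e^(-2t)sin(2t) + c_1e^(-2t)cos(2t) + c_2e^(-2t)sin(2t) + c_2e^(-2t)cos(2t), x_2(t) = -3c_1e^(-2t)sin(2t) + 2c_1e^(-2t)cos(2t) + 2c_2e^(-2t)sin(2t) + 3c_2e^(-2t)cos(2t)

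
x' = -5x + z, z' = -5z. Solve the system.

Coefficient matrix A = [[-5, 1], [0, -5]].
Characteristic polynomial det(A - λI) = λ^2 + 10λ + 25 = 0.
Single eigenvalue λ = -5 with algebraic multiplicity 2.
Eigenvector v = (-1,0); generalized eigenvector w with (A-λI)w=v is (3,-1).
General solution: e^(-5t)[K_1·v + K_2·(t·v + w)].

x(t) = -K_1e^(-5t) - K_2te^(-5t) + 3K_2e^(-5t), z(t) = -K_2e^(-5t)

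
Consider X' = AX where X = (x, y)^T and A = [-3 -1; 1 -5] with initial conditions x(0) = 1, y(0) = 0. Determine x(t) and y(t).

x(t) = te^(-4t) + e^(-4t), y(t) = te^(-4t)

Coefficient matrix A = [[-3, -1], [1, -5]].
Characteristic polynomial det(A - λI) = λ^2 + 8λ + 16 = 0.
Single eigenvalue λ = -4 with algebraic multiplicity 2.
Eigenvector v = (1,1); generalized eigenvector w with (A-λI)w=v is (2,1).
General solution: e^(-4t)[c_1·v + c_2·(t·v + w)].
Applying x(0)=1, y(0)=0 gives c_1=-1, c_2=1.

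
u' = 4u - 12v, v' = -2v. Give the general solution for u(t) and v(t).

u(t) = -c_1e^(4t) + 2c_2e^(-2t), v(t) = c_2e^(-2t)

Coefficient matrix A = [[4, -12], [0, -2]].
Characteristic polynomial det(A - λI) = λ^2 - 2λ - 8 = 0.
Eigenvalues λ = 4, -2.
For λ=4: (A-λI) row 1 is [0, -12], so an eigenvector is (-1, 0).
For λ=-2: (A-λI) row 1 is [6, -12], so an eigenvector is (2, 1).
General solution: c_1e^(4t)(-1,0) + c_2e^(-2t)(2,1).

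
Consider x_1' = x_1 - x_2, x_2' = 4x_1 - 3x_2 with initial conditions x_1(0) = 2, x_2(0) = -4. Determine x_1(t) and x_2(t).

x_1(t) = 8te^(-t) + 2e^(-t), x_2(t) = 16te^(-t) - 4e^(-t)

Coefficient matrix A = [[1, -1], [4, -3]].
Characteristic polynomial det(A - λI) = λ^2 + 2λ + 1 = 0.
Single eigenvalue λ = -1 with algebraic multiplicity 2.
Eigenvector v = (-1,-2); generalized eigenvector w with (A-λI)w=v is (0,1).
General solution: e^(-t)[c_1·v + c_2·(t·v + w)].
Applying x_1(0)=2, x_2(0)=-4 gives c_1=-2, c_2=-8.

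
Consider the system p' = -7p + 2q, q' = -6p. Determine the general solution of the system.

Coefficient matrix A = [[-7, 2], [-6, 0]].
Characteristic polynomial det(A - λI) = λ^2 + 7λ + 12 = 0.
Eigenvalues λ = -4, -3.
For λ=-4: (A-λI) row 1 is [-3, 2], so an eigenvector is (2, 3).
For λ=-3: (A-λI) row 1 is [-4, 2], so an eigenvector is (1, 2).
General solution: C_1e^(-4t)(2,3) + C_2e^(-3t)(1,2).

p(t) = 2C_1e^(-4t) + C_2e^(-3t), q(t) = 3C_1e^(-4t) + 2C_2e^(-3t)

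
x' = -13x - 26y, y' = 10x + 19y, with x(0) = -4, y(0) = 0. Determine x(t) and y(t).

Coefficient matrix A = [[-13, -26], [10, 19]].
Characteristic polynomial det(A - λI) = λ^2 - 6λ + 13 = 0.
Eigenvalues λ = 3 ± 2i (complex conjugate pair).
For λ=3+2i: an eigenvector is (2,-1) - i(-3,2) = (2 + 3i, -1 - 2i).
A real fundamental pair from Re and Im of e^((3+2i)t)v: X_1 = e^(3t)(cos(2t)·(2,-1) + sin(2t)·(-3,2)), X_2 = e^(3t)(sin(2t)·(2,-1) - cos(2t)·(-3,2)).
General solution: c_1X_1 + c_2X_2.
Applying x(0)=-4, y(0)=0 gives c_1=-8, c_2=4.

x(t) = 32e^(3t)sin(2t) - 4e^(3t)cos(2t), y(t) = -20e^(3t)sin(2t)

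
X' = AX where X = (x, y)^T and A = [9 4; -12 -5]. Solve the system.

Coefficient matrix A = [[9, 4], [-12, -5]].
Characteristic polynomial det(A - λI) = λ^2 - 4λ + 3 = 0.
Eigenvalues λ = 3, 1.
For λ=3: (A-λI) row 1 is [6, 4], so an eigenvector is (2, -3).
For λ=1: (A-λI) row 1 is [8, 4], so an eigenvector is (-1, 2).
General solution: K_1e^(3t)(2,-3) + K_2e^(t)(-1,2).

x(t) = 2K_1e^(3t) - K_2e^(t), y(t) = -3K_1e^(3t) + 2K_2e^(t)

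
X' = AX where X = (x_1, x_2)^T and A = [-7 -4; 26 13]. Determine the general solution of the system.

Coefficient matrix A = [[-7, -4], [26, 13]].
Characteristic polynomial det(A - λI) = λ^2 - 6λ + 13 = 0.
Eigenvalues λ = 3 ± 2i (complex conjugate pair).
For λ=3+2i: an eigenvector is (-1,2) - i(1,-3) = (-1 - i, 2 + 3i).
A real fundamental pair from Re and Im of e^((3+2i)t)v: X_1 = e^(3t)(cos(2t)·(-1,2) + sin(2t)·(1,-3)), X_2 = e^(3t)(sin(2t)·(-1,2) - cos(2t)·(1,-3)).
General solution: c_1X_1 + c_2X_2.

x_1(t) = c_1e^(3t)sin(2t) - c_1e^(3t)cos(2t) - c_2e^(3t)sin(2t) - c_2e^(3t)cos(2t), x_2(t) = -3c_1e^(3t)sin(2t) + 2c_1e^(3t)cos(2t) + 2c_2e^(3t)sin(2t) + 3c_2e^(3t)cos(2t)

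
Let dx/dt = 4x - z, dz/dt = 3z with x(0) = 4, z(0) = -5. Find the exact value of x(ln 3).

594

A = [[4,-1],[0,3]]; eigenvalues λ = 3, 4.
Eigenvectors: (1,1) for λ=3, (-1,0) for λ=4.
From the initial condition, c_1 = -5, c_2 = -9.
x(ln 3) = (-5)(3^3)(1) + (-9)(3^4)(-1) = 594.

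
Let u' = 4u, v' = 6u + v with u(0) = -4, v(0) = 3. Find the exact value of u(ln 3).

A = [[4,0],[6,1]]; eigenvalues λ = 4, 1.
Eigenvectors: (1,2) for λ=4, (0,1) for λ=1.
From the initial condition, c_1 = -4, c_2 = 11.
u(ln 3) = (-4)(3^4)(1) + (11)(3^1)(0) = -324.

-324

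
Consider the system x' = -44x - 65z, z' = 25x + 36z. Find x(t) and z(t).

Coefficient matrix A = [[-44, -65], [25, 36]].
Characteristic polynomial det(A - λI) = λ^2 + 8λ + 41 = 0.
Eigenvalues λ = -4 ± 5i (complex conjugate pair).
For λ=-4+5i: an eigenvector is (-3,2) - i(-2,1) = (-3 + 2i, 2 - i).
A real fundamental pair from Re and Im of e^((-4+5i)t)v: X_1 = e^(-4t)(cos(5t)·(-3,2) + sin(5t)·(-2,1)), X_2 = e^(-4t)(sin(5t)·(-3,2) - cos(5t)·(-2,1)).
General solution: c_1X_1 + c_2X_2.

x(t) = -2c_1e^(-4t)sin(5t) - 3c_1e^(-4t)cos(5t) - 3c_2e^(-4t)sin(5t) + 2c_2e^(-4t)cos(5t), z(t) = c_1e^(-4t)sin(5t) + 2c_1e^(-4t)cos(5t) + 2c_2e^(-4t)sin(5t) - c_2e^(-4t)cos(5t)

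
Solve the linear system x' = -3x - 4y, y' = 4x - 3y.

Coefficient matrix A = [[-3, -4], [4, -3]].
Characteristic polynomial det(A - λI) = λ^2 + 6λ + 25 = 0.
Eigenvalues λ = -3 ± 4i (complex conjugate pair).
For λ=-3+4i: an eigenvector is (0,1) - i(-1,0) = (0 + i, 1).
A real fundamental pair from Re and Im of e^((-3+4i)t)v: X_1 = e^(-3t)(cos(4t)·(0,1) + sin(4t)·(-1,0)), X_2 = e^(-3t)(sin(4t)·(0,1) - cos(4t)·(-1,0)).
General solution: c_1X_1 + c_2X_2.

x(t) = -c_1e^(-3t)sin(4t) + c_2e^(-3t)cos(4t), y(t) = c_1e^(-3t)cos(4t) + c_2e^(-3t)sin(4t)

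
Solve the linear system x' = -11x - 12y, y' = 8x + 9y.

Coefficient matrix A = [[-11, -12], [8, 9]].
Characteristic polynomial det(A - λI) = λ^2 + 2λ - 3 = 0.
Eigenvalues λ = 1, -3.
For λ=1: (A-λI) row 1 is [-12, -12], so an eigenvector is (1, -1).
For λ=-3: (A-λI) row 1 is [-8, -12], so an eigenvector is (-3, 2).
General solution: K_1e^(t)(1,-1) + K_2e^(-3t)(-3,2).

x(t) = K_1e^(t) - 3K_2e^(-3t), y(t) = -K_1e^(t) + 2K_2e^(-3t)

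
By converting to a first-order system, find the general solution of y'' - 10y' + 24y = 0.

Let x_1 = y, x_2 = y'. Then x_1' = x_2 and x_2' = -24x_1 + 10x_2.
A = [[0,1],[-24,10]]; det(A-λI) = λ^2 - 10λ + 24.
Eigenvalues λ = 6, 4 with eigenvectors (1,6), (1,4).

y(t) = K_1e^(6t) + K_2e^(4t)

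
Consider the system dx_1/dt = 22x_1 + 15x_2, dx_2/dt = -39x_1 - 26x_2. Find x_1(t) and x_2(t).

x_1(t) = 2C_1e^(-2t)sin(3t) - C_1e^(-2t)cos(3t) - C_2e^(-2t)sin(3t) - 2C_2e^(-2t)cos(3t), x_2(t) = -3C_1e^(-2t)sin(3t) + 2C_1e^(-2t)cos(3t) + 2C_2e^(-2t)sin(3t) + 3C_2e^(-2t)cos(3t)

Coefficient matrix A = [[22, 15], [-39, -26]].
Characteristic polynomial det(A - λI) = λ^2 + 4λ + 13 = 0.
Eigenvalues λ = -2 ± 3i (complex conjugate pair).
For λ=-2+3i: an eigenvector is (-1,2) - i(2,-3) = (-1 - 2i, 2 + 3i).
A real fundamental pair from Re and Im of e^((-2+3i)t)v: X_1 = e^(-2t)(cos(3t)·(-1,2) + sin(3t)·(2,-3)), X_2 = e^(-2t)(sin(3t)·(-1,2) - cos(3t)·(2,-3)).
General solution: C_1X_1 + C_2X_2.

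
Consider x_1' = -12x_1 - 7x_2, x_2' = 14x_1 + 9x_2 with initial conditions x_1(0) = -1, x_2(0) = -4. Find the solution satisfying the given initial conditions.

Coefficient matrix A = [[-12, -7], [14, 9]].
Characteristic polynomial det(A - λI) = λ^2 + 3λ - 10 = 0.
Eigenvalues λ = -5, 2.
For λ=-5: (A-λI) row 1 is [-7, -7], so an eigenvector is (1, -1).
For λ=2: (A-λI) row 1 is [-14, -7], so an eigenvector is (1, -2).
General solution: K_1e^(-5t)(1,-1) + K_2e^(2t)(1,-2).
Applying x_1(0)=-1, x_2(0)=-4 gives K_1=-6, K_2=5.

x_1(t) = 5e^(2t) - 6e^(-5t), x_2(t) = -10e^(2t) + 6e^(-5t)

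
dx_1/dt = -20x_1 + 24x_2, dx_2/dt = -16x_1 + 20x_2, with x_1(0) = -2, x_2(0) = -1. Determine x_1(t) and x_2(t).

Coefficient matrix A = [[-20, 24], [-16, 20]].
Characteristic polynomial det(A - λI) = λ^2 - 16 = 0.
Eigenvalues λ = 4, -4.
For λ=4: (A-λI) row 1 is [-24, 24], so an eigenvector is (1, 1).
For λ=-4: (A-λI) row 1 is [-16, 24], so an eigenvector is (-3, -2).
General solution: c_1e^(4t)(1,1) + c_2e^(-4t)(-3,-2).
Applying x_1(0)=-2, x_2(0)=-1 gives c_1=1, c_2=1.

x_1(t) = e^(4t) - 3e^(-4t), x_2(t) = e^(4t) - 2e^(-4t)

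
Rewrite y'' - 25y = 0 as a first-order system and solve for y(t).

y(t) = C_1e^(5t) + C_2e^(-5t)

Let x_1 = y, x_2 = y'. Then x_1' = x_2 and x_2' = 25x_1.
A = [[0,1],[25,0]]; det(A-λI) = λ^2 - 25.
Eigenvalues λ = 5, -5 with eigenvectors (1,5), (1,-5).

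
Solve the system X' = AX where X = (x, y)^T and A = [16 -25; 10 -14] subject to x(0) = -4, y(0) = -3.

Coefficient matrix A = [[16, -25], [10, -14]].
Characteristic polynomial det(A - λI) = λ^2 - 2λ + 26 = 0.
Eigenvalues λ = 1 ± 5i (complex conjugate pair).
For λ=1+5i: an eigenvector is (2,1) - i(1,1) = (2 - i, 1 - i).
A real fundamental pair from Re and Im of e^((1+5i)t)v: X_1 = e^(t)(cos(5t)·(2,1) + sin(5t)·(1,1)), X_2 = e^(t)(sin(5t)·(2,1) - cos(5t)·(1,1)).
General solution: c_1X_1 + c_2X_2.
Applying x(0)=-4, y(0)=-3 gives c_1=-1, c_2=2.

x(t) = 3e^(t)sin(5t) - 4e^(t)cos(5t), y(t) = e^(t)sin(5t) - 3e^(t)cos(5t)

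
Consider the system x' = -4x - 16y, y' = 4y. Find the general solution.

x(t) = -2c_1e^(4t) + c_2e^(-4t), y(t) = c_1e^(4t)

Coefficient matrix A = [[-4, -16], [0, 4]].
Characteristic polynomial det(A - λI) = λ^2 - 16 = 0.
Eigenvalues λ = 4, -4.
For λ=4: (A-λI) row 1 is [-8, -16], so an eigenvector is (-2, 1).
For λ=-4: (A-λI) row 1 is [0, -16], so an eigenvector is (1, 0).
General solution: c_1e^(4t)(-2,1) + c_2e^(-4t)(1,0).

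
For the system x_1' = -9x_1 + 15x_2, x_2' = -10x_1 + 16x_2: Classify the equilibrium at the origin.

A = [[-9,15],[-10,16]]; det(A-λI) = λ^2 - 7λ + 6.
λ = 1, 6: both positive.

unstable node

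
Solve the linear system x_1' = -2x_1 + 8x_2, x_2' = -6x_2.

x_1(t) = 2c_1e^(-6t) - c_2e^(-2t), x_2(t) = -c_1e^(-6t)

Coefficient matrix A = [[-2, 8], [0, -6]].
Characteristic polynomial det(A - λI) = λ^2 + 8λ + 12 = 0.
Eigenvalues λ = -6, -2.
For λ=-6: (A-λI) row 1 is [4, 8], so an eigenvector is (2, -1).
For λ=-2: (A-λI) row 1 is [0, 8], so an eigenvector is (-1, 0).
General solution: c_1e^(-6t)(2,-1) + c_2e^(-2t)(-1,0).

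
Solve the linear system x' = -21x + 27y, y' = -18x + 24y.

x(t) = -3K_1e^(-3t) - K_2e^(6t), y(t) = -2K_1e^(-3t) - K_2e^(6t)

Coefficient matrix A = [[-21, 27], [-18, 24]].
Characteristic polynomial det(A - λI) = λ^2 - 3λ - 18 = 0.
Eigenvalues λ = -3, 6.
For λ=-3: (A-λI) row 1 is [-18, 27], so an eigenvector is (-3, -2).
For λ=6: (A-λI) row 1 is [-27, 27], so an eigenvector is (-1, -1).
General solution: K_1e^(-3t)(-3,-2) + K_2e^(6t)(-1,-1).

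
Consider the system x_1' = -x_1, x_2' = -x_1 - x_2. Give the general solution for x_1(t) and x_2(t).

x_1(t) = K_2e^(-t), x_2(t) = -K_1e^(-t) - K_2te^(-t) - 2K_2e^(-t)

Coefficient matrix A = [[-1, 0], [-1, -1]].
Characteristic polynomial det(A - λI) = λ^2 + 2λ + 1 = 0.
Single eigenvalue λ = -1 with algebraic multiplicity 2.
Eigenvector v = (0,-1); generalized eigenvector w with (A-λI)w=v is (1,-2).
General solution: e^(-t)[K_1·v + K_2·(t·v + w)].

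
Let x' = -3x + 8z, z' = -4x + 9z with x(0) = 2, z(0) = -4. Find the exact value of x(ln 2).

A = [[-3,8],[-4,9]]; eigenvalues λ = 1, 5.
Eigenvectors: (2,1) for λ=1, (1,1) for λ=5.
From the initial condition, c_1 = 6, c_2 = -10.
x(ln 2) = (6)(2^1)(2) + (-10)(2^5)(1) = -296.

-296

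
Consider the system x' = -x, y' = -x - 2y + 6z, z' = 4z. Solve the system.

Coefficient matrix A = [[-1, 0, 0], [-1, -2, 6], [0, 0, 4]].
det(A - λI) = 0 gives eigenvalues λ = 4, -2, -1.
For λ=4: eigenvector (0,1,1).
For λ=-2: eigenvector (0,1,0).
For λ=-1: eigenvector (-1,1,0).
General solution: K_1e^(4t)(0,1,1) + K_2e^(-2t)(0,1,0) + K_3e^(-t)(-1,1,0).

x(t) = -K_3e^(-t), y(t) = K_1e^(4t) + K_2e^(-2t) + K_3e^(-t), z(t) = K_1e^(4t)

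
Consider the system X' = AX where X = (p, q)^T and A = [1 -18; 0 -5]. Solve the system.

Coefficient matrix A = [[1, -18], [0, -5]].
Characteristic polynomial det(A - λI) = λ^2 + 4λ - 5 = 0.
Eigenvalues λ = -5, 1.
For λ=-5: (A-λI) row 1 is [6, -18], so an eigenvector is (3, 1).
For λ=1: (A-λI) row 1 is [0, -18], so an eigenvector is (1, 0).
General solution: C_1e^(-5t)(3,1) + C_2e^(t)(1,0).

p(t) = 3C_1e^(-5t) + C_2e^(t), q(t) = C_1e^(-5t)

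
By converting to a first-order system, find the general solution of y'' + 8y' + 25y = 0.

y(t) = c_1e^(-4t)cos(3t) + c_2e^(-4t)sin(3t)

Let x_1 = y, x_2 = y'. Then x_1' = x_2 and x_2' = -25x_1 - 8x_2.
A = [[0,1],[-25,-8]]; det(A-λI) = λ^2 + 8λ + 25.
Eigenvalues λ = -4 ± 3i.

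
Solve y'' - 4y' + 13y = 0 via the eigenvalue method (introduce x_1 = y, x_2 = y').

y(t) = K_1e^(2t)cos(3t) + K_2e^(2t)sin(3t)

Let x_1 = y, x_2 = y'. Then x_1' = x_2 and x_2' = -13x_1 + 4x_2.
A = [[0,1],[-13,4]]; det(A-λI) = λ^2 - 4λ + 13.
Eigenvalues λ = 2 ± 3i.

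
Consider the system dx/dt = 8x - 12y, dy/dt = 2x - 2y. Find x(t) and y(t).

x(t) = 2c_1e^(2t) + 3c_2e^(4t), y(t) = c_1e^(2t) + c_2e^(4t)

Coefficient matrix A = [[8, -12], [2, -2]].
Characteristic polynomial det(A - λI) = λ^2 - 6λ + 8 = 0.
Eigenvalues λ = 2, 4.
For λ=2: (A-λI) row 1 is [6, -12], so an eigenvector is (2, 1).
For λ=4: (A-λI) row 1 is [4, -12], so an eigenvector is (3, 1).
General solution: c_1e^(2t)(2,1) + c_2e^(4t)(3,1).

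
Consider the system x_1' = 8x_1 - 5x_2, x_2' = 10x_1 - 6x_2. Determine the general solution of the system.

Coefficient matrix A = [[8, -5], [10, -6]].
Characteristic polynomial det(A - λI) = λ^2 - 2λ + 2 = 0.
Eigenvalues λ = 1 ± i (complex conjugate pair).
For λ=1+i: an eigenvector is (2,3) - i(-1,-1) = (2 + i, 3 + i).
A real fundamental pair from Re and Im of e^((1+i)t)v: X_1 = e^(t)(cos(t)·(2,3) + sin(t)·(-1,-1)), X_2 = e^(t)(sin(t)·(2,3) - cos(t)·(-1,-1)).
General solution: K_1X_1 + K_2X_2.

x_1(t) = -K_1e^(t)sin(t) + 2K_1e^(t)cos(t) + 2K_2e^(t)sin(t) + K_2e^(t)cos(t), x_2(t) = -K_1e^(t)sin(t) + 3K_1e^(t)cos(t) + 3K_2e^(t)sin(t) + K_2e^(t)cos(t)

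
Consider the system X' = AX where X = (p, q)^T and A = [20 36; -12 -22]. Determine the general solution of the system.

Coefficient matrix A = [[20, 36], [-12, -22]].
Characteristic polynomial det(A - λI) = λ^2 + 2λ - 8 = 0.
Eigenvalues λ = -4, 2.
For λ=-4: (A-λI) row 1 is [24, 36], so an eigenvector is (-3, 2).
For λ=2: (A-λI) row 1 is [18, 36], so an eigenvector is (2, -1).
General solution: K_1e^(-4t)(-3,2) + K_2e^(2t)(2,-1).

p(t) = -3K_1e^(-4t) + 2K_2e^(2t), q(t) = 2K_1e^(-4t) - K_2e^(2t)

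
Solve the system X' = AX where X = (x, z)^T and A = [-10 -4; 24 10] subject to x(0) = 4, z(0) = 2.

x(t) = -10e^(2t) + 14e^(-2t), z(t) = 30e^(2t) - 28e^(-2t)

Coefficient matrix A = [[-10, -4], [24, 10]].
Characteristic polynomial det(A - λI) = λ^2 - 4 = 0.
Eigenvalues λ = -2, 2.
For λ=-2: (A-λI) row 1 is [-8, -4], so an eigenvector is (-1, 2).
For λ=2: (A-λI) row 1 is [-12, -4], so an eigenvector is (1, -3).
General solution: C_1e^(-2t)(-1,2) + C_2e^(2t)(1,-3).
Applying x(0)=4, z(0)=2 gives C_1=-14, C_2=-10.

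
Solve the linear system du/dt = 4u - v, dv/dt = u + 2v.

Coefficient matrix A = [[4, -1], [1, 2]].
Characteristic polynomial det(A - λI) = λ^2 - 6λ + 9 = 0.
Single eigenvalue λ = 3 with algebraic multiplicity 2.
Eigenvector v = (1,1); generalized eigenvector w with (A-λI)w=v is (2,1).
General solution: e^(3t)[K_1·v + K_2·(t·v + w)].

u(t) = K_1e^(3t) + K_2te^(3t) + 2K_2e^(3t), v(t) = K_1e^(3t) + K_2te^(3t) + K_2e^(3t)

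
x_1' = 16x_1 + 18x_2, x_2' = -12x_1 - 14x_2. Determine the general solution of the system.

Coefficient matrix A = [[16, 18], [-12, -14]].
Characteristic polynomial det(A - λI) = λ^2 - 2λ - 8 = 0.
Eigenvalues λ = 4, -2.
For λ=4: (A-λI) row 1 is [12, 18], so an eigenvector is (-3, 2).
For λ=-2: (A-λI) row 1 is [18, 18], so an eigenvector is (1, -1).
General solution: C_1e^(4t)(-3,2) + C_2e^(-2t)(1,-1).

x_1(t) = -3C_1e^(4t) + C_2e^(-2t), x_2(t) = 2C_1e^(4t) - C_2e^(-2t)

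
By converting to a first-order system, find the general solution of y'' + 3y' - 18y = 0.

y(t) = c_1e^(-6t) + c_2e^(3t)

Let x_1 = y, x_2 = y'. Then x_1' = x_2 and x_2' = 18x_1 - 3x_2.
A = [[0,1],[18,-3]]; det(A-λI) = λ^2 + 3λ - 18.
Eigenvalues λ = -6, 3 with eigenvectors (1,-6), (1,3).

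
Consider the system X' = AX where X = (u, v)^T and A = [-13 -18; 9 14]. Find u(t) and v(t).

u(t) = K_1e^(5t) - 2K_2e^(-4t), v(t) = -K_1e^(5t) + K_2e^(-4t)

Coefficient matrix A = [[-13, -18], [9, 14]].
Characteristic polynomial det(A - λI) = λ^2 - λ - 20 = 0.
Eigenvalues λ = 5, -4.
For λ=5: (A-λI) row 1 is [-18, -18], so an eigenvector is (1, -1).
For λ=-4: (A-λI) row 1 is [-9, -18], so an eigenvector is (-2, 1).
General solution: K_1e^(5t)(1,-1) + K_2e^(-4t)(-2,1).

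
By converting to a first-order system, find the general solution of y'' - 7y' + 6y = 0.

Let x_1 = y, x_2 = y'. Then x_1' = x_2 and x_2' = -6x_1 + 7x_2.
A = [[0,1],[-6,7]]; det(A-λI) = λ^2 - 7λ + 6.
Eigenvalues λ = 6, 1 with eigenvectors (1,6), (1,1).

y(t) = C_1e^(6t) + C_2e^(t)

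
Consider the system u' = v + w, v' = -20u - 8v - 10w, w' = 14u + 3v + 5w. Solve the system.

Coefficient matrix A = [[0, 1, 1], [-20, -8, -10], [14, 3, 5]].
det(A - λI) = 0 gives eigenvalues λ = 2, -2, -3.
For λ=2: eigenvector (0,1,-1).
For λ=-2: eigenvector (1,0,-2).
For λ=-3: eigenvector (-1,2,1).
General solution: K_1e^(2t)(0,1,-1) + K_2e^(-2t)(1,0,-2) + K_3e^(-3t)(-1,2,1).

u(t) = K_2e^(-2t) - K_3e^(-3t), v(t) = K_1e^(2t) + 2K_3e^(-3t), w(t) = -K_1e^(2t) - 2K_2e^(-2t) + K_3e^(-3t)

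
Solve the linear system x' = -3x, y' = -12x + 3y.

Coefficient matrix A = [[-3, 0], [-12, 3]].
Characteristic polynomial det(A - λI) = λ^2 - 9 = 0.
Eigenvalues λ = 3, -3.
For λ=3: (A-λI) row 1 is [-6, 0], so an eigenvector is (0, -1).
For λ=-3: (A-λI) row 2 is [-12, 6], so an eigenvector is (-1, -2).
General solution: C_1e^(3t)(0,-1) + C_2e^(-3t)(-1,-2).

x(t) = -C_2e^(-3t), y(t) = -C_1e^(3t) - 2C_2e^(-3t)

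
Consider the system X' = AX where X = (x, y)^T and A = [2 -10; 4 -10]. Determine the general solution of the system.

Coefficient matrix A = [[2, -10], [4, -10]].
Characteristic polynomial det(A - λI) = λ^2 + 8λ + 20 = 0.
Eigenvalues λ = -4 ± 2i (complex conjugate pair).
For λ=-4+2i: an eigenvector is (-1,-1) - i(2,1) = (-1 - 2i, -1 - i).
A real fundamental pair from Re and Im of e^((-4+2i)t)v: X_1 = e^(-4t)(cos(2t)·(-1,-1) + sin(2t)·(2,1)), X_2 = e^(-4t)(sin(2t)·(-1,-1) - cos(2t)·(2,1)).
General solution: c_1X_1 + c_2X_2.

x(t) = 2c_1e^(-4t)sin(2t) - c_1e^(-4t)cos(2t) - c_2e^(-4t)sin(2t) - 2c_2e^(-4t)cos(2t), y(t) = c_1e^(-4t)sin(2t) - c_1e^(-4t)cos(2t) - c_2e^(-4t)sin(2t) - c_2e^(-4t)cos(2t)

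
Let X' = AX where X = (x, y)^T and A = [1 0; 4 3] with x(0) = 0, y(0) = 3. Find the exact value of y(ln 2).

A = [[1,0],[4,3]]; eigenvalues λ = 1, 3.
Eigenvectors: (1,-2) for λ=1, (0,1) for λ=3.
From the initial condition, c_1 = 0, c_2 = 3.
y(ln 2) = (0)(2^1)(-2) + (3)(2^3)(1) = 24.

24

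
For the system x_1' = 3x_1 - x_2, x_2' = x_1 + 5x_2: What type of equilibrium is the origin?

unstable improper node

A = [[3,-1],[1,5]]; det(A-λI) = λ^2 - 8λ + 16.
repeated λ = 4 with a single eigenvector.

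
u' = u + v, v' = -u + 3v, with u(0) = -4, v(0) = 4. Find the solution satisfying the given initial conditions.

Coefficient matrix A = [[1, 1], [-1, 3]].
Characteristic polynomial det(A - λI) = λ^2 - 4λ + 4 = 0.
Single eigenvalue λ = 2 with algebraic multiplicity 2.
Eigenvector v = (1,1); generalized eigenvector w with (A-λI)w=v is (-1,0).
General solution: e^(2t)[c_1·v + c_2·(t·v + w)].
Applying u(0)=-4, v(0)=4 gives c_1=4, c_2=8.

u(t) = 8te^(2t) - 4e^(2t), v(t) = 8te^(2t) + 4e^(2t)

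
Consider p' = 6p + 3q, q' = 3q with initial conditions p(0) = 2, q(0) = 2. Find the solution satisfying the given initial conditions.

Coefficient matrix A = [[6, 3], [0, 3]].
Characteristic polynomial det(A - λI) = λ^2 - 9λ + 18 = 0.
Eigenvalues λ = 6, 3.
For λ=6: (A-λI) row 1 is [0, 3], so an eigenvector is (1, 0).
For λ=3: (A-λI) row 1 is [3, 3], so an eigenvector is (-1, 1).
General solution: C_1e^(6t)(1,0) + C_2e^(3t)(-1,1).
Applying p(0)=2, q(0)=2 gives C_1=4, C_2=2.

p(t) = 4e^(6t) - 2e^(3t), q(t) = 2e^(3t)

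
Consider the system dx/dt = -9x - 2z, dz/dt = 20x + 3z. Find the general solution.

x(t) = c_1e^(-3t)cos(2t) + c_2e^(-3t)sin(2t), z(t) = c_1e^(-3t)sin(2t) - 3c_1e^(-3t)cos(2t) - 3c_2e^(-3t)sin(2t) - c_2e^(-3t)cos(2t)

Coefficient matrix A = [[-9, -2], [20, 3]].
Characteristic polynomial det(A - λI) = λ^2 + 6λ + 13 = 0.
Eigenvalues λ = -3 ± 2i (complex conjugate pair).
For λ=-3+2i: an eigenvector is (1,-3) - i(0,1) = (1, -3 - i).
A real fundamental pair from Re and Im of e^((-3+2i)t)v: X_1 = e^(-3t)(cos(2t)·(1,-3) + sin(2t)·(0,1)), X_2 = e^(-3t)(sin(2t)·(1,-3) - cos(2t)·(0,1)).
General solution: c_1X_1 + c_2X_2.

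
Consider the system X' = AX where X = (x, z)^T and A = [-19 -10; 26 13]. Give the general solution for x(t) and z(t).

x(t) = 2c_1e^(-3t)sin(2t) + c_1e^(-3t)cos(2t) + c_2e^(-3t)sin(2t) - 2c_2e^(-3t)cos(2t), z(t) = -3c_1e^(-3t)sin(2t) - 2c_1e^(-3t)cos(2t) - 2c_2e^(-3t)sin(2t) + 3c_2e^(-3t)cos(2t)

Coefficient matrix A = [[-19, -10], [26, 13]].
Characteristic polynomial det(A - λI) = λ^2 + 6λ + 13 = 0.
Eigenvalues λ = -3 ± 2i (complex conjugate pair).
For λ=-3+2i: an eigenvector is (1,-2) - i(2,-3) = (1 - 2i, -2 + 3i).
A real fundamental pair from Re and Im of e^((-3+2i)t)v: X_1 = e^(-3t)(cos(2t)·(1,-2) + sin(2t)·(2,-3)), X_2 = e^(-3t)(sin(2t)·(1,-2) - cos(2t)·(2,-3)).
General solution: c_1X_1 + c_2X_2.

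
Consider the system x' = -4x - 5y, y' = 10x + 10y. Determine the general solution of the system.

Coefficient matrix A = [[-4, -5], [10, 10]].
Characteristic polynomial det(A - λI) = λ^2 - 6λ + 10 = 0.
Eigenvalues λ = 3 ± i (complex conjugate pair).
For λ=3+i: an eigenvector is (-2,3) - i(-1,1) = (-2 + i, 3 - i).
A real fundamental pair from Re and Im of e^((3+i)t)v: X_1 = e^(3t)(cos(t)·(-2,3) + sin(t)·(-1,1)), X_2 = e^(3t)(sin(t)·(-2,3) - cos(t)·(-1,1)).
General solution: c_1X_1 + c_2X_2.

x(t) = -c_1e^(3t)sin(t) - 2c_1e^(3t)cos(t) - 2c_2e^(3t)sin(t) + c_2e^(3t)cos(t), y(t) = c_1e^(3t)sin(t) + 3c_1e^(3t)cos(t) + 3c_2e^(3t)sin(t) - c_2e^(3t)cos(t)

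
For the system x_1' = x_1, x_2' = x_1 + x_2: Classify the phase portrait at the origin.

A = [[1,0],[1,1]]; det(A-λI) = λ^2 - 2λ + 1.
repeated λ = 1 with a single eigenvector.

unstable improper node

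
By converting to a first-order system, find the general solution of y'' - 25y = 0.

Let x_1 = y, x_2 = y'. Then x_1' = x_2 and x_2' = 25x_1.
A = [[0,1],[25,0]]; det(A-λI) = λ^2 - 25.
Eigenvalues λ = 5, -5 with eigenvectors (1,5), (1,-5).

y(t) = K_1e^(5t) + K_2e^(-5t)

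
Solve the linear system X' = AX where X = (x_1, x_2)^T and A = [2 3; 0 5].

x_1(t) = K_1e^(5t) - K_2e^(2t), x_2(t) = K_1e^(5t)

Coefficient matrix A = [[2, 3], [0, 5]].
Characteristic polynomial det(A - λI) = λ^2 - 7λ + 10 = 0.
Eigenvalues λ = 5, 2.
For λ=5: (A-λI) row 1 is [-3, 3], so an eigenvector is (1, 1).
For λ=2: (A-λI) row 1 is [0, 3], so an eigenvector is (-1, 0).
General solution: K_1e^(5t)(1,1) + K_2e^(2t)(-1,0).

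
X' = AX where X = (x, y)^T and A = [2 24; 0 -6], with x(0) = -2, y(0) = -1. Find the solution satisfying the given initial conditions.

x(t) = -5e^(2t) + 3e^(-6t), y(t) = -e^(-6t)

Coefficient matrix A = [[2, 24], [0, -6]].
Characteristic polynomial det(A - λI) = λ^2 + 4λ - 12 = 0.
Eigenvalues λ = 2, -6.
For λ=2: (A-λI) row 1 is [0, 24], so an eigenvector is (-1, 0).
For λ=-6: (A-λI) row 1 is [8, 24], so an eigenvector is (3, -1).
General solution: C_1e^(2t)(-1,0) + C_2e^(-6t)(3,-1).
Applying x(0)=-2, y(0)=-1 gives C_1=5, C_2=1.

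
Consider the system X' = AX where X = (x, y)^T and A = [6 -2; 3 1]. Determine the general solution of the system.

Coefficient matrix A = [[6, -2], [3, 1]].
Characteristic polynomial det(A - λI) = λ^2 - 7λ + 12 = 0.
Eigenvalues λ = 3, 4.
For λ=3: (A-λI) row 1 is [3, -2], so an eigenvector is (2, 3).
For λ=4: (A-λI) row 1 is [2, -2], so an eigenvector is (-1, -1).
General solution: c_1e^(3t)(2,3) + c_2e^(4t)(-1,-1).

x(t) = 2c_1e^(3t) - c_2e^(4t), y(t) = 3c_1e^(3t) - c_2e^(4t)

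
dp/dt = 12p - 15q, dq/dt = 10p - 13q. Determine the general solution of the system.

Coefficient matrix A = [[12, -15], [10, -13]].
Characteristic polynomial det(A - λI) = λ^2 + λ - 6 = 0.
Eigenvalues λ = -3, 2.
For λ=-3: (A-λI) row 1 is [15, -15], so an eigenvector is (-1, -1).
For λ=2: (A-λI) row 1 is [10, -15], so an eigenvector is (-3, -2).
General solution: C_1e^(-3t)(-1,-1) + C_2e^(2t)(-3,-2).

p(t) = -C_1e^(-3t) - 3C_2e^(2t), q(t) = -C_1e^(-3t) - 2C_2e^(2t)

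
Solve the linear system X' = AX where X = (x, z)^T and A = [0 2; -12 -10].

Coefficient matrix A = [[0, 2], [-12, -10]].
Characteristic polynomial det(A - λI) = λ^2 + 10λ + 24 = 0.
Eigenvalues λ = -6, -4.
For λ=-6: (A-λI) row 1 is [6, 2], so an eigenvector is (-1, 3).
For λ=-4: (A-λI) row 1 is [4, 2], so an eigenvector is (1, -2).
General solution: K_1e^(-6t)(-1,3) + K_2e^(-4t)(1,-2).

x(t) = -K_1e^(-6t) + K_2e^(-4t), z(t) = 3K_1e^(-6t) - 2K_2e^(-4t)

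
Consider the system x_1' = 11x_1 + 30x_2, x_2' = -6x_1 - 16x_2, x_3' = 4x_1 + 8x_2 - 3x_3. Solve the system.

Coefficient matrix A = [[11, 30, 0], [-6, -16, 0], [4, 8, -3]].
det(A - λI) = 0 gives eigenvalues λ = -3, -4, -1.
For λ=-3: eigenvector (0,0,1).
For λ=-4: eigenvector (-2,1,0).
For λ=-1: eigenvector (5,-2,2).
General solution: K_1e^(-3t)(0,0,1) + K_2e^(-4t)(-2,1,0) + K_3e^(-t)(5,-2,2).

x_1(t) = -2K_2e^(-4t) + 5K_3e^(-t), x_2(t) = K_2e^(-4t) - 2K_3e^(-t), x_3(t) = K_1e^(-3t) + 2K_3e^(-t)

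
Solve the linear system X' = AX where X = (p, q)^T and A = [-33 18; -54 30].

Coefficient matrix A = [[-33, 18], [-54, 30]].
Characteristic polynomial det(A - λI) = λ^2 + 3λ - 18 = 0.
Eigenvalues λ = -6, 3.
For λ=-6: (A-λI) row 1 is [-27, 18], so an eigenvector is (2, 3).
For λ=3: (A-λI) row 1 is [-36, 18], so an eigenvector is (1, 2).
General solution: K_1e^(-6t)(2,3) + K_2e^(3t)(1,2).

p(t) = 2K_1e^(-6t) + K_2e^(3t), q(t) = 3K_1e^(-6t) + 2K_2e^(3t)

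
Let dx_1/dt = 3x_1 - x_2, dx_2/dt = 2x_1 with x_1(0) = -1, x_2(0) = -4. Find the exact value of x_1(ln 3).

A = [[3,-1],[2,0]]; eigenvalues λ = 1, 2.
Eigenvectors: (-1,-2) for λ=1, (1,1) for λ=2.
From the initial condition, c_1 = 3, c_2 = 2.
x_1(ln 3) = (3)(3^1)(-1) + (2)(3^2)(1) = 9.

9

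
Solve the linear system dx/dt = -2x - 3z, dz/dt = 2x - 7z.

Coefficient matrix A = [[-2, -3], [2, -7]].
Characteristic polynomial det(A - λI) = λ^2 + 9λ + 20 = 0.
Eigenvalues λ = -5, -4.
For λ=-5: (A-λI) row 1 is [3, -3], so an eigenvector is (-1, -1).
For λ=-4: (A-λI) row 1 is [2, -3], so an eigenvector is (-3, -2).
General solution: K_1e^(-5t)(-1,-1) + K_2e^(-4t)(-3,-2).

x(t) = -K_1e^(-5t) - 3K_2e^(-4t), z(t) = -K_1e^(-5t) - 2K_2e^(-4t)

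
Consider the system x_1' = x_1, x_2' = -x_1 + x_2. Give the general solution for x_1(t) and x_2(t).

Coefficient matrix A = [[1, 0], [-1, 1]].
Characteristic polynomial det(A - λI) = λ^2 - 2λ + 1 = 0.
Single eigenvalue λ = 1 with algebraic multiplicity 2.
Eigenvector v = (0,-1); generalized eigenvector w with (A-λI)w=v is (1,-3).
General solution: e^(t)[c_1·v + c_2·(t·v + w)].

x_1(t) = c_2e^(t), x_2(t) = -c_1e^(t) - c_2te^(t) - 3c_2e^(t)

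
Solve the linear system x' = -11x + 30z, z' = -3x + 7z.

x(t) = C_1e^(-2t)sin(3t) + 3C_1e^(-2t)cos(3t) + 3C_2e^(-2t)sin(3t) - C_2e^(-2t)cos(3t), z(t) = C_1e^(-2t)cos(3t) + C_2e^(-2t)sin(3t)

Coefficient matrix A = [[-11, 30], [-3, 7]].
Characteristic polynomial det(A - λI) = λ^2 + 4λ + 13 = 0.
Eigenvalues λ = -2 ± 3i (complex conjugate pair).
For λ=-2+3i: an eigenvector is (3,1) - i(1,0) = (3 - i, 1).
A real fundamental pair from Re and Im of e^((-2+3i)t)v: X_1 = e^(-2t)(cos(3t)·(3,1) + sin(3t)·(1,0)), X_2 = e^(-2t)(sin(3t)·(3,1) - cos(3t)·(1,0)).
General solution: C_1X_1 + C_2X_2.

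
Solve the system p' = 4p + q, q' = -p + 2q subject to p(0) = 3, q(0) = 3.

Coefficient matrix A = [[4, 1], [-1, 2]].
Characteristic polynomial det(A - λI) = λ^2 - 6λ + 9 = 0.
Single eigenvalue λ = 3 with algebraic multiplicity 2.
Eigenvector v = (-1,1); generalized eigenvector w with (A-λI)w=v is (0,-1).
General solution: e^(3t)[c_1·v + c_2·(t·v + w)].
Applying p(0)=3, q(0)=3 gives c_1=-3, c_2=-6.

p(t) = 6te^(3t) + 3e^(3t), q(t) = -6te^(3t) + 3e^(3t)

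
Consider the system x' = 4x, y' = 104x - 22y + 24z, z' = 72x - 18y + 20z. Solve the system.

Coefficient matrix A = [[4, 0, 0], [104, -22, 24], [72, -18, 20]].
det(A - λI) = 0 gives eigenvalues λ = 4, 2, -4.
For λ=4: eigenvector (1,4,0).
For λ=2: eigenvector (0,-1,-1).
For λ=-4: eigenvector (0,4,3).
General solution: c_1e^(4t)(1,4,0) + c_2e^(2t)(0,-1,-1) + c_3e^(-4t)(0,4,3).

x(t) = c_1e^(4t), y(t) = 4c_1e^(4t) - c_2e^(2t) + 4c_3e^(-4t), z(t) = -c_2e^(2t) + 3c_3e^(-4t)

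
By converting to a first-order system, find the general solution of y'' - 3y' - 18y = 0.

Let x_1 = y, x_2 = y'. Then x_1' = x_2 and x_2' = 18x_1 + 3x_2.
A = [[0,1],[18,3]]; det(A-λI) = λ^2 - 3λ - 18.
Eigenvalues λ = 6, -3 with eigenvectors (1,6), (1,-3).

y(t) = K_1e^(6t) + K_2e^(-3t)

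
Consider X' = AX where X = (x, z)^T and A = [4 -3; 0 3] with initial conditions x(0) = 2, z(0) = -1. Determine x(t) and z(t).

x(t) = 5e^(4t) - 3e^(3t), z(t) = -e^(3t)

Coefficient matrix A = [[4, -3], [0, 3]].
Characteristic polynomial det(A - λI) = λ^2 - 7λ + 12 = 0.
Eigenvalues λ = 3, 4.
For λ=3: (A-λI) row 1 is [1, -3], so an eigenvector is (3, 1).
For λ=4: (A-λI) row 1 is [0, -3], so an eigenvector is (-1, 0).
General solution: K_1e^(3t)(3,1) + K_2e^(4t)(-1,0).
Applying x(0)=2, z(0)=-1 gives K_1=-1, K_2=-5.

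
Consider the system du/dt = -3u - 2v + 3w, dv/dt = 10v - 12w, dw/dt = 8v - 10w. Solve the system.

Coefficient matrix A = [[-3, -2, 3], [0, 10, -12], [0, 8, -10]].
det(A - λI) = 0 gives eigenvalues λ = -3, 2, -2.
For λ=-3: eigenvector (1,0,0).
For λ=2: eigenvector (0,3,2).
For λ=-2: eigenvector (1,1,1).
General solution: K_1e^(-3t)(1,0,0) + K_2e^(2t)(0,3,2) + K_3e^(-2t)(1,1,1).

u(t) = K_1e^(-3t) + K_3e^(-2t), v(t) = 3K_2e^(2t) + K_3e^(-2t), w(t) = 2K_2e^(2t) + K_3e^(-2t)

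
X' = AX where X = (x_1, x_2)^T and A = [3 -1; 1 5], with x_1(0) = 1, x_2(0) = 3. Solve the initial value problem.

Coefficient matrix A = [[3, -1], [1, 5]].
Characteristic polynomial det(A - λI) = λ^2 - 8λ + 16 = 0.
Single eigenvalue λ = 4 with algebraic multiplicity 2.
Eigenvector v = (1,-1); generalized eigenvector w with (A-λI)w=v is (0,-1).
General solution: e^(4t)[c_1·v + c_2·(t·v + w)].
Applying x_1(0)=1, x_2(0)=3 gives c_1=1, c_2=-4.

x_1(t) = -4te^(4t) + e^(4t), x_2(t) = 4te^(4t) + 3e^(4t)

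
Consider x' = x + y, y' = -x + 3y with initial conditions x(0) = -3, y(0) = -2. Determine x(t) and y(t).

x(t) = te^(2t) - 3e^(2t), y(t) = te^(2t) - 2e^(2t)

Coefficient matrix A = [[1, 1], [-1, 3]].
Characteristic polynomial det(A - λI) = λ^2 - 4λ + 4 = 0.
Single eigenvalue λ = 2 with algebraic multiplicity 2.
Eigenvector v = (-1,-1); generalized eigenvector w with (A-λI)w=v is (1,0).
General solution: e^(2t)[K_1·v + K_2·(t·v + w)].
Applying x(0)=-3, y(0)=-2 gives K_1=2, K_2=-1.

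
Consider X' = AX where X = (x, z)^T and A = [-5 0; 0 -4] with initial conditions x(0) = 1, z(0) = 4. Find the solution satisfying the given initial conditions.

Coefficient matrix A = [[-5, 0], [0, -4]].
Characteristic polynomial det(A - λI) = λ^2 + 9λ + 20 = 0.
Eigenvalues λ = -4, -5.
For λ=-4: (A-λI) row 1 is [-1, 0], so an eigenvector is (0, -1).
For λ=-5: (A-λI) row 2 is [0, 1], so an eigenvector is (1, 0).
General solution: C_1e^(-4t)(0,-1) + C_2e^(-5t)(1,0).
Applying x(0)=1, z(0)=4 gives C_1=-4, C_2=1.

x(t) = e^(-5t), z(t) = 4e^(-4t)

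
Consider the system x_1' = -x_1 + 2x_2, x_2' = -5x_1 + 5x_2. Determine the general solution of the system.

x_1(t) = K_1e^(2t)sin(t) - K_1e^(2t)cos(t) - K_2e^(2t)sin(t) - K_2e^(2t)cos(t), x_2(t) = 2K_1e^(2t)sin(t) - K_1e^(2t)cos(t) - K_2e^(2t)sin(t) - 2K_2e^(2t)cos(t)

Coefficient matrix A = [[-1, 2], [-5, 5]].
Characteristic polynomial det(A - λI) = λ^2 - 4λ + 5 = 0.
Eigenvalues λ = 2 ± i (complex conjugate pair).
For λ=2+i: an eigenvector is (-1,-1) - i(1,2) = (-1 - i, -1 - 2i).
A real fundamental pair from Re and Im of e^((2+i)t)v: X_1 = e^(2t)(cos(t)·(-1,-1) + sin(t)·(1,2)), X_2 = e^(2t)(sin(t)·(-1,-1) - cos(t)·(1,2)).
General solution: K_1X_1 + K_2X_2.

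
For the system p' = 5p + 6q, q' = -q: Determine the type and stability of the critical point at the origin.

saddle

A = [[5,6],[0,-1]]; det(A-λI) = λ^2 - 4λ - 5.
λ = 5, -1: opposite signs.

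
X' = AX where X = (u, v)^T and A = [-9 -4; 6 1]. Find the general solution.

Coefficient matrix A = [[-9, -4], [6, 1]].
Characteristic polynomial det(A - λI) = λ^2 + 8λ + 15 = 0.
Eigenvalues λ = -3, -5.
For λ=-3: (A-λI) row 1 is [-6, -4], so an eigenvector is (2, -3).
For λ=-5: (A-λI) row 1 is [-4, -4], so an eigenvector is (1, -1).
General solution: K_1e^(-3t)(2,-3) + K_2e^(-5t)(1,-1).

u(t) = 2K_1e^(-3t) + K_2e^(-5t), v(t) = -3K_1e^(-3t) - K_2e^(-5t)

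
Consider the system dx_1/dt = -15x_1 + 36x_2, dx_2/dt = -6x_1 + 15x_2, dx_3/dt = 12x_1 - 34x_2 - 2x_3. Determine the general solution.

Coefficient matrix A = [[-15, 36, 0], [-6, 15, 0], [12, -34, -2]].
det(A - λI) = 0 gives eigenvalues λ = -3, 3, -2.
For λ=-3: eigenvector (3,1,-2).
For λ=3: eigenvector (2,1,-2).
For λ=-2: eigenvector (0,0,1).
General solution: C_1e^(-3t)(3,1,-2) + C_2e^(3t)(2,1,-2) + C_3e^(-2t)(0,0,1).

x_1(t) = 3C_1e^(-3t) + 2C_2e^(3t), x_2(t) = C_1e^(-3t) + C_2e^(3t), x_3(t) = -2C_1e^(-3t) - 2C_2e^(3t) + C_3e^(-2t)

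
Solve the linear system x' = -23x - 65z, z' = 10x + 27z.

x(t) = -3C_1e^(2t)sin(5t) - 2C_1e^(2t)cos(5t) - 2C_2e^(2t)sin(5t) + 3C_2e^(2t)cos(5t), z(t) = C_1e^(2t)sin(5t) + C_1e^(2t)cos(5t) + C_2e^(2t)sin(5t) - C_2e^(2t)cos(5t)

Coefficient matrix A = [[-23, -65], [10, 27]].
Characteristic polynomial det(A - λI) = λ^2 - 4λ + 29 = 0.
Eigenvalues λ = 2 ± 5i (complex conjugate pair).
For λ=2+5i: an eigenvector is (-2,1) - i(-3,1) = (-2 + 3i, 1 - i).
A real fundamental pair from Re and Im of e^((2+5i)t)v: X_1 = e^(2t)(cos(5t)·(-2,1) + sin(5t)·(-3,1)), X_2 = e^(2t)(sin(5t)·(-2,1) - cos(5t)·(-3,1)).
General solution: C_1X_1 + C_2X_2.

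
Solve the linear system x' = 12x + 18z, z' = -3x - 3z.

x(t) = 3c_1e^(6t) + 2c_2e^(3t), z(t) = -c_1e^(6t) - c_2e^(3t)

Coefficient matrix A = [[12, 18], [-3, -3]].
Characteristic polynomial det(A - λI) = λ^2 - 9λ + 18 = 0.
Eigenvalues λ = 6, 3.
For λ=6: (A-λI) row 1 is [6, 18], so an eigenvector is (3, -1).
For λ=3: (A-λI) row 1 is [9, 18], so an eigenvector is (2, -1).
General solution: c_1e^(6t)(3,-1) + c_2e^(3t)(2,-1).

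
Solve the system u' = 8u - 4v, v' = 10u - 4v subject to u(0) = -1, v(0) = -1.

u(t) = -e^(2t)sin(2t) - e^(2t)cos(2t), v(t) = -2e^(2t)sin(2t) - e^(2t)cos(2t)

Coefficient matrix A = [[8, -4], [10, -4]].
Characteristic polynomial det(A - λI) = λ^2 - 4λ + 8 = 0.
Eigenvalues λ = 2 ± 2i (complex conjugate pair).
For λ=2+2i: an eigenvector is (1,2) - i(-1,-1) = (1 + i, 2 + i).
A real fundamental pair from Re and Im of e^((2+2i)t)v: X_1 = e^(2t)(cos(2t)·(1,2) + sin(2t)·(-1,-1)), X_2 = e^(2t)(sin(2t)·(1,2) - cos(2t)·(-1,-1)).
General solution: C_1X_1 + C_2X_2.
Applying u(0)=-1, v(0)=-1 gives C_1=0, C_2=-1.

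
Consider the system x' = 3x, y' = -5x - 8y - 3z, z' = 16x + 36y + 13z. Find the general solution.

x(t) = K_1e^(3t), y(t) = -K_1e^(3t) - K_2e^(4t) + K_3e^(t), z(t) = 2K_1e^(3t) + 4K_2e^(4t) - 3K_3e^(t)

Coefficient matrix A = [[3, 0, 0], [-5, -8, -3], [16, 36, 13]].
det(A - λI) = 0 gives eigenvalues λ = 3, 4, 1.
For λ=3: eigenvector (1,-1,2).
For λ=4: eigenvector (0,-1,4).
For λ=1: eigenvector (0,1,-3).
General solution: K_1e^(3t)(1,-1,2) + K_2e^(4t)(0,-1,4) + K_3e^(t)(0,1,-3).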